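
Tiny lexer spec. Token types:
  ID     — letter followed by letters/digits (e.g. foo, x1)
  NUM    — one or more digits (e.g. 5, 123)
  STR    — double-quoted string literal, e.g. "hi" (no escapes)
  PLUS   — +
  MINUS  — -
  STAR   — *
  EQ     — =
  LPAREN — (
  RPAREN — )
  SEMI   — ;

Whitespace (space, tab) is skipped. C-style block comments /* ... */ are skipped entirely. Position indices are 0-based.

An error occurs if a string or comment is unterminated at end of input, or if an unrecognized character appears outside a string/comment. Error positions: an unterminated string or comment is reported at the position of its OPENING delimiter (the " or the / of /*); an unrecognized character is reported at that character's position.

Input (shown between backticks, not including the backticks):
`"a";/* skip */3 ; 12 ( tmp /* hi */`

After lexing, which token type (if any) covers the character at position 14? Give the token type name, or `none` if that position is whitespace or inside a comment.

Answer: NUM

Derivation:
pos=0: enter STRING mode
pos=0: emit STR "a" (now at pos=3)
pos=3: emit SEMI ';'
pos=4: enter COMMENT mode (saw '/*')
exit COMMENT mode (now at pos=14)
pos=14: emit NUM '3' (now at pos=15)
pos=16: emit SEMI ';'
pos=18: emit NUM '12' (now at pos=20)
pos=21: emit LPAREN '('
pos=23: emit ID 'tmp' (now at pos=26)
pos=27: enter COMMENT mode (saw '/*')
exit COMMENT mode (now at pos=35)
DONE. 7 tokens: [STR, SEMI, NUM, SEMI, NUM, LPAREN, ID]
Position 14: char is '3' -> NUM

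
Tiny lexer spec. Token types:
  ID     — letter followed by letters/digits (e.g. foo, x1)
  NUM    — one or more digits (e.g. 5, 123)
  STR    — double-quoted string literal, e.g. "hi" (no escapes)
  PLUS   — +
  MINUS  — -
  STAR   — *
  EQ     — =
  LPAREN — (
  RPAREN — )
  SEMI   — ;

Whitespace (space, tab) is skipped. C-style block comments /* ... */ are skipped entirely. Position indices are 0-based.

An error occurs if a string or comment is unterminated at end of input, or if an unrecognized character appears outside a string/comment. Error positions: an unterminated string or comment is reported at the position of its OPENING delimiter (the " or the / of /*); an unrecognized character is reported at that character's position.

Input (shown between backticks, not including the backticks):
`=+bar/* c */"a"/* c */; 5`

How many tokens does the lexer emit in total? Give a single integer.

Answer: 6

Derivation:
pos=0: emit EQ '='
pos=1: emit PLUS '+'
pos=2: emit ID 'bar' (now at pos=5)
pos=5: enter COMMENT mode (saw '/*')
exit COMMENT mode (now at pos=12)
pos=12: enter STRING mode
pos=12: emit STR "a" (now at pos=15)
pos=15: enter COMMENT mode (saw '/*')
exit COMMENT mode (now at pos=22)
pos=22: emit SEMI ';'
pos=24: emit NUM '5' (now at pos=25)
DONE. 6 tokens: [EQ, PLUS, ID, STR, SEMI, NUM]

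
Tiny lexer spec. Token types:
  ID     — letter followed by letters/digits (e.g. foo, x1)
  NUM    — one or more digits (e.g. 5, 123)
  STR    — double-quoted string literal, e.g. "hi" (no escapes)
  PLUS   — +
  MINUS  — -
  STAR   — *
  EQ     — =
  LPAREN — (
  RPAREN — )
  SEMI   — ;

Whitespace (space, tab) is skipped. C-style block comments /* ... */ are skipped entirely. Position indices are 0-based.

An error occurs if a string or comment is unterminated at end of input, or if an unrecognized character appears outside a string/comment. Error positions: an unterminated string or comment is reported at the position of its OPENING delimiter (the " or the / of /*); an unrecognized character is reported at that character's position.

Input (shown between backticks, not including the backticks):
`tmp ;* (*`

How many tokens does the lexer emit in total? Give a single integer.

pos=0: emit ID 'tmp' (now at pos=3)
pos=4: emit SEMI ';'
pos=5: emit STAR '*'
pos=7: emit LPAREN '('
pos=8: emit STAR '*'
DONE. 5 tokens: [ID, SEMI, STAR, LPAREN, STAR]

Answer: 5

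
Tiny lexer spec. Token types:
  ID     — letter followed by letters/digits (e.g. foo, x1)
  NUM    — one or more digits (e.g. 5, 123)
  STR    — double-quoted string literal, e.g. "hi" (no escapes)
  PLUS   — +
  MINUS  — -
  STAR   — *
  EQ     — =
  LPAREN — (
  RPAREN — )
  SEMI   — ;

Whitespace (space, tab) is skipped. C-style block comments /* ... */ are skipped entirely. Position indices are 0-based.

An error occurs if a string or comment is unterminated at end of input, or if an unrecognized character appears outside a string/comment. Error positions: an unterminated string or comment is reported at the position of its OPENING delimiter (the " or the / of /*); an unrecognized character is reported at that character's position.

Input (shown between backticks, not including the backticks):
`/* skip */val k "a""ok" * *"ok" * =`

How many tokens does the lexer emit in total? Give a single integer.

Answer: 9

Derivation:
pos=0: enter COMMENT mode (saw '/*')
exit COMMENT mode (now at pos=10)
pos=10: emit ID 'val' (now at pos=13)
pos=14: emit ID 'k' (now at pos=15)
pos=16: enter STRING mode
pos=16: emit STR "a" (now at pos=19)
pos=19: enter STRING mode
pos=19: emit STR "ok" (now at pos=23)
pos=24: emit STAR '*'
pos=26: emit STAR '*'
pos=27: enter STRING mode
pos=27: emit STR "ok" (now at pos=31)
pos=32: emit STAR '*'
pos=34: emit EQ '='
DONE. 9 tokens: [ID, ID, STR, STR, STAR, STAR, STR, STAR, EQ]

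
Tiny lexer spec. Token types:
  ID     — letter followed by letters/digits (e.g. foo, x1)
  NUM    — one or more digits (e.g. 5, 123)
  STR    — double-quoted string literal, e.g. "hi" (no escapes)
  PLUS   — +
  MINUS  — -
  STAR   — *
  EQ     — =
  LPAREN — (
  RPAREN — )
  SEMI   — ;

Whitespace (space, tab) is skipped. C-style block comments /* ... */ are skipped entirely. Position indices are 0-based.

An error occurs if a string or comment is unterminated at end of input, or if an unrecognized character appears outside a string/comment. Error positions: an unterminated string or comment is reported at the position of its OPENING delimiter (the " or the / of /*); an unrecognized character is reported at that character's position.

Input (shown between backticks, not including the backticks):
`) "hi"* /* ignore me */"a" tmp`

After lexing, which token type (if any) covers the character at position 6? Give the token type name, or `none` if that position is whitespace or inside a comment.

Answer: STAR

Derivation:
pos=0: emit RPAREN ')'
pos=2: enter STRING mode
pos=2: emit STR "hi" (now at pos=6)
pos=6: emit STAR '*'
pos=8: enter COMMENT mode (saw '/*')
exit COMMENT mode (now at pos=23)
pos=23: enter STRING mode
pos=23: emit STR "a" (now at pos=26)
pos=27: emit ID 'tmp' (now at pos=30)
DONE. 5 tokens: [RPAREN, STR, STAR, STR, ID]
Position 6: char is '*' -> STAR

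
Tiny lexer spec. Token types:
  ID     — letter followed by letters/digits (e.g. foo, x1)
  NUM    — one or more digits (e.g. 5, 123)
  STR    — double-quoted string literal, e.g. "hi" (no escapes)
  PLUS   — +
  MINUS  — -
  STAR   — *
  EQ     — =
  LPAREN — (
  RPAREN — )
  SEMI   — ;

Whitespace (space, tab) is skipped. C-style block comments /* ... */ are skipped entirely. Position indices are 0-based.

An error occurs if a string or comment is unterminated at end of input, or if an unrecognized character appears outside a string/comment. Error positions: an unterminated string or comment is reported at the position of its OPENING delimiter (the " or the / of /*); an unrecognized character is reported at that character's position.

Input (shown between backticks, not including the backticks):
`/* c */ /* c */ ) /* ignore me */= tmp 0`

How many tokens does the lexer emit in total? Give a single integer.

Answer: 4

Derivation:
pos=0: enter COMMENT mode (saw '/*')
exit COMMENT mode (now at pos=7)
pos=8: enter COMMENT mode (saw '/*')
exit COMMENT mode (now at pos=15)
pos=16: emit RPAREN ')'
pos=18: enter COMMENT mode (saw '/*')
exit COMMENT mode (now at pos=33)
pos=33: emit EQ '='
pos=35: emit ID 'tmp' (now at pos=38)
pos=39: emit NUM '0' (now at pos=40)
DONE. 4 tokens: [RPAREN, EQ, ID, NUM]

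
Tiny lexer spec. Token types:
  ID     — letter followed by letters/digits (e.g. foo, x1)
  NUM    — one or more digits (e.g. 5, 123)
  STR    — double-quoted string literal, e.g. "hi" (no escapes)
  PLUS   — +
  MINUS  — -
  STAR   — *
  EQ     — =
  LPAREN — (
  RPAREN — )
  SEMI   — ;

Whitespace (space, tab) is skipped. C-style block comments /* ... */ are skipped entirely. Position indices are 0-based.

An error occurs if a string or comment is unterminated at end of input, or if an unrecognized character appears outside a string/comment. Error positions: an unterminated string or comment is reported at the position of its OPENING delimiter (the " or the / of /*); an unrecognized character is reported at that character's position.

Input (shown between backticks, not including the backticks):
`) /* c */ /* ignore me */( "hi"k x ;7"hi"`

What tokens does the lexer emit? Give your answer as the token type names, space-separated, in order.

Answer: RPAREN LPAREN STR ID ID SEMI NUM STR

Derivation:
pos=0: emit RPAREN ')'
pos=2: enter COMMENT mode (saw '/*')
exit COMMENT mode (now at pos=9)
pos=10: enter COMMENT mode (saw '/*')
exit COMMENT mode (now at pos=25)
pos=25: emit LPAREN '('
pos=27: enter STRING mode
pos=27: emit STR "hi" (now at pos=31)
pos=31: emit ID 'k' (now at pos=32)
pos=33: emit ID 'x' (now at pos=34)
pos=35: emit SEMI ';'
pos=36: emit NUM '7' (now at pos=37)
pos=37: enter STRING mode
pos=37: emit STR "hi" (now at pos=41)
DONE. 8 tokens: [RPAREN, LPAREN, STR, ID, ID, SEMI, NUM, STR]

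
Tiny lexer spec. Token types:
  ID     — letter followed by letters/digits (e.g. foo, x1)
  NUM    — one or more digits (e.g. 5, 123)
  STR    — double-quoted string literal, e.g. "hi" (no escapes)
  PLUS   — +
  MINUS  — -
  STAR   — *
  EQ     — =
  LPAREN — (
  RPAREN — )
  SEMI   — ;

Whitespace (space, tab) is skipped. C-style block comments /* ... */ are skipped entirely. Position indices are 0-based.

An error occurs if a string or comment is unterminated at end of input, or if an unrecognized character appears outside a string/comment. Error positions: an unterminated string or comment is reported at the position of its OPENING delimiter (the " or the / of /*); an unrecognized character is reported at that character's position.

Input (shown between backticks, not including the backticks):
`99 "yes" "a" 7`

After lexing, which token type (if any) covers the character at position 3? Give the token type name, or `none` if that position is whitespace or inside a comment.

pos=0: emit NUM '99' (now at pos=2)
pos=3: enter STRING mode
pos=3: emit STR "yes" (now at pos=8)
pos=9: enter STRING mode
pos=9: emit STR "a" (now at pos=12)
pos=13: emit NUM '7' (now at pos=14)
DONE. 4 tokens: [NUM, STR, STR, NUM]
Position 3: char is '"' -> STR

Answer: STR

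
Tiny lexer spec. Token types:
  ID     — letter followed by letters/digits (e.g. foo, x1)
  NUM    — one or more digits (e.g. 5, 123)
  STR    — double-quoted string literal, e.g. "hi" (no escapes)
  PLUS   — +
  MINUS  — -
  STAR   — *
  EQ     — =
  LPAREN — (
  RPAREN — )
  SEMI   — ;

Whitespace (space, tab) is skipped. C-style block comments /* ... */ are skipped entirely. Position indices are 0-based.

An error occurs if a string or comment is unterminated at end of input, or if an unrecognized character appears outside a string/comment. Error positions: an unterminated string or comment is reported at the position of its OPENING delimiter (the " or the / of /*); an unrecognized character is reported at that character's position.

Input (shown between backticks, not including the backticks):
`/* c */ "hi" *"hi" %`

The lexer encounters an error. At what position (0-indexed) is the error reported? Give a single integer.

Answer: 19

Derivation:
pos=0: enter COMMENT mode (saw '/*')
exit COMMENT mode (now at pos=7)
pos=8: enter STRING mode
pos=8: emit STR "hi" (now at pos=12)
pos=13: emit STAR '*'
pos=14: enter STRING mode
pos=14: emit STR "hi" (now at pos=18)
pos=19: ERROR — unrecognized char '%'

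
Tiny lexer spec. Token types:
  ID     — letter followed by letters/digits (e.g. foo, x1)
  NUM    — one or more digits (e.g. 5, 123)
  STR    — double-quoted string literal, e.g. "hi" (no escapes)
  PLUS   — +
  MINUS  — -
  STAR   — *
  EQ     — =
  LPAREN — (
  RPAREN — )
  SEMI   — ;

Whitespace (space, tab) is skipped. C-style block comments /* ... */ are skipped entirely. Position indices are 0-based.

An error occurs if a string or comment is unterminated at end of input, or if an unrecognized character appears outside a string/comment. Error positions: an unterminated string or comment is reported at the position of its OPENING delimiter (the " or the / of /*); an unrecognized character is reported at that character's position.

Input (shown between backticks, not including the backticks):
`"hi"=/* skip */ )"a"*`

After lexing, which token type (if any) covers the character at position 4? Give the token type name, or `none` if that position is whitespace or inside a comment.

pos=0: enter STRING mode
pos=0: emit STR "hi" (now at pos=4)
pos=4: emit EQ '='
pos=5: enter COMMENT mode (saw '/*')
exit COMMENT mode (now at pos=15)
pos=16: emit RPAREN ')'
pos=17: enter STRING mode
pos=17: emit STR "a" (now at pos=20)
pos=20: emit STAR '*'
DONE. 5 tokens: [STR, EQ, RPAREN, STR, STAR]
Position 4: char is '=' -> EQ

Answer: EQ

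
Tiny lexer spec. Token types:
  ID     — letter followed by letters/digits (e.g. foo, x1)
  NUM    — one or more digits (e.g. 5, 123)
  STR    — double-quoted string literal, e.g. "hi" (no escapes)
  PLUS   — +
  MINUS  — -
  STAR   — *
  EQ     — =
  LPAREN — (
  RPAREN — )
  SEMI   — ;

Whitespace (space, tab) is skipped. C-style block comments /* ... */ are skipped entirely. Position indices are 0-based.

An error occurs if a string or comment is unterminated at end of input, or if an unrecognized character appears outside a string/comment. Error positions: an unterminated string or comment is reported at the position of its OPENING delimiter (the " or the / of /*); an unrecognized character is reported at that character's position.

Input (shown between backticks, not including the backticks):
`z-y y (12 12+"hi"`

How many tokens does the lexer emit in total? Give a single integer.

Answer: 9

Derivation:
pos=0: emit ID 'z' (now at pos=1)
pos=1: emit MINUS '-'
pos=2: emit ID 'y' (now at pos=3)
pos=4: emit ID 'y' (now at pos=5)
pos=6: emit LPAREN '('
pos=7: emit NUM '12' (now at pos=9)
pos=10: emit NUM '12' (now at pos=12)
pos=12: emit PLUS '+'
pos=13: enter STRING mode
pos=13: emit STR "hi" (now at pos=17)
DONE. 9 tokens: [ID, MINUS, ID, ID, LPAREN, NUM, NUM, PLUS, STR]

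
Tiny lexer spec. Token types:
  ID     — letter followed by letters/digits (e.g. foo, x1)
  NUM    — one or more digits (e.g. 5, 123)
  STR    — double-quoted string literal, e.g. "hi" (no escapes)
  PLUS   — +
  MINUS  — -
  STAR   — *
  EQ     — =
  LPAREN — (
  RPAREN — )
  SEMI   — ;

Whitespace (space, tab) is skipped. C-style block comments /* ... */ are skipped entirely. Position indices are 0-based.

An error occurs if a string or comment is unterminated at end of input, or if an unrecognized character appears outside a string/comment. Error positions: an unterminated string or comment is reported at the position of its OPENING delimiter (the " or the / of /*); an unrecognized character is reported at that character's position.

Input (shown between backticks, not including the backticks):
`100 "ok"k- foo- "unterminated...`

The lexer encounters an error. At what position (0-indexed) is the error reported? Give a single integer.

Answer: 16

Derivation:
pos=0: emit NUM '100' (now at pos=3)
pos=4: enter STRING mode
pos=4: emit STR "ok" (now at pos=8)
pos=8: emit ID 'k' (now at pos=9)
pos=9: emit MINUS '-'
pos=11: emit ID 'foo' (now at pos=14)
pos=14: emit MINUS '-'
pos=16: enter STRING mode
pos=16: ERROR — unterminated string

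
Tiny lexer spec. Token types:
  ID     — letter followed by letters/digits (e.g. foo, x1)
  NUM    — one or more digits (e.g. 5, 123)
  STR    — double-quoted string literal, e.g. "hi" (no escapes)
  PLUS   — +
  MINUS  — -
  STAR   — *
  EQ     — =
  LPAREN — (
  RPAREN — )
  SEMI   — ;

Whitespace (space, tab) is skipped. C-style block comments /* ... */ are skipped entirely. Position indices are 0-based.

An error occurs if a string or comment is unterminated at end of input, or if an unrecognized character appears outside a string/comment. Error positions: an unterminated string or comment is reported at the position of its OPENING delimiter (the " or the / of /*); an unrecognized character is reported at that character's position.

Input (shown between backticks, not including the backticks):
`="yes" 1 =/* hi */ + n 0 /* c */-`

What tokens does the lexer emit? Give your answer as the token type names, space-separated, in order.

pos=0: emit EQ '='
pos=1: enter STRING mode
pos=1: emit STR "yes" (now at pos=6)
pos=7: emit NUM '1' (now at pos=8)
pos=9: emit EQ '='
pos=10: enter COMMENT mode (saw '/*')
exit COMMENT mode (now at pos=18)
pos=19: emit PLUS '+'
pos=21: emit ID 'n' (now at pos=22)
pos=23: emit NUM '0' (now at pos=24)
pos=25: enter COMMENT mode (saw '/*')
exit COMMENT mode (now at pos=32)
pos=32: emit MINUS '-'
DONE. 8 tokens: [EQ, STR, NUM, EQ, PLUS, ID, NUM, MINUS]

Answer: EQ STR NUM EQ PLUS ID NUM MINUS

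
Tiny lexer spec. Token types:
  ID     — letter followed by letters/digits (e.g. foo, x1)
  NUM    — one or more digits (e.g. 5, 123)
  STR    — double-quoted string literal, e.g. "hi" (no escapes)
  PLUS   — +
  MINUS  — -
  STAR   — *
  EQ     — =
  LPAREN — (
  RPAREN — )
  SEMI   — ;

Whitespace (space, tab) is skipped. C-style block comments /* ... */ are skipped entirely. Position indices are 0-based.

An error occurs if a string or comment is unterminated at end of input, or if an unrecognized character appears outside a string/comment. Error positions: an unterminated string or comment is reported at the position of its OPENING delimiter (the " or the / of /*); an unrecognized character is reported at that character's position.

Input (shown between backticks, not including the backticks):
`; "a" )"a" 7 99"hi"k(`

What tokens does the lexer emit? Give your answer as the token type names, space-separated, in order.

pos=0: emit SEMI ';'
pos=2: enter STRING mode
pos=2: emit STR "a" (now at pos=5)
pos=6: emit RPAREN ')'
pos=7: enter STRING mode
pos=7: emit STR "a" (now at pos=10)
pos=11: emit NUM '7' (now at pos=12)
pos=13: emit NUM '99' (now at pos=15)
pos=15: enter STRING mode
pos=15: emit STR "hi" (now at pos=19)
pos=19: emit ID 'k' (now at pos=20)
pos=20: emit LPAREN '('
DONE. 9 tokens: [SEMI, STR, RPAREN, STR, NUM, NUM, STR, ID, LPAREN]

Answer: SEMI STR RPAREN STR NUM NUM STR ID LPAREN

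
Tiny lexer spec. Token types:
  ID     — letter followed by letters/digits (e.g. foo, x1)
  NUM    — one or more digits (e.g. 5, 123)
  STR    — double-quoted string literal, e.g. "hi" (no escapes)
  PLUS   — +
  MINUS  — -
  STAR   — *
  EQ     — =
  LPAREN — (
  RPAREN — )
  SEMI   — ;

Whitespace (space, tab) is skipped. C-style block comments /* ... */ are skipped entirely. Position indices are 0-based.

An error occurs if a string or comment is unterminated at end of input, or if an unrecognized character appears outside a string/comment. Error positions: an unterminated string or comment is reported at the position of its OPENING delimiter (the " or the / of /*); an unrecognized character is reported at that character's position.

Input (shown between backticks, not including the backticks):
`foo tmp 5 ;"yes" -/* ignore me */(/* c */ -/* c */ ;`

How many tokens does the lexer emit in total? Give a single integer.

pos=0: emit ID 'foo' (now at pos=3)
pos=4: emit ID 'tmp' (now at pos=7)
pos=8: emit NUM '5' (now at pos=9)
pos=10: emit SEMI ';'
pos=11: enter STRING mode
pos=11: emit STR "yes" (now at pos=16)
pos=17: emit MINUS '-'
pos=18: enter COMMENT mode (saw '/*')
exit COMMENT mode (now at pos=33)
pos=33: emit LPAREN '('
pos=34: enter COMMENT mode (saw '/*')
exit COMMENT mode (now at pos=41)
pos=42: emit MINUS '-'
pos=43: enter COMMENT mode (saw '/*')
exit COMMENT mode (now at pos=50)
pos=51: emit SEMI ';'
DONE. 9 tokens: [ID, ID, NUM, SEMI, STR, MINUS, LPAREN, MINUS, SEMI]

Answer: 9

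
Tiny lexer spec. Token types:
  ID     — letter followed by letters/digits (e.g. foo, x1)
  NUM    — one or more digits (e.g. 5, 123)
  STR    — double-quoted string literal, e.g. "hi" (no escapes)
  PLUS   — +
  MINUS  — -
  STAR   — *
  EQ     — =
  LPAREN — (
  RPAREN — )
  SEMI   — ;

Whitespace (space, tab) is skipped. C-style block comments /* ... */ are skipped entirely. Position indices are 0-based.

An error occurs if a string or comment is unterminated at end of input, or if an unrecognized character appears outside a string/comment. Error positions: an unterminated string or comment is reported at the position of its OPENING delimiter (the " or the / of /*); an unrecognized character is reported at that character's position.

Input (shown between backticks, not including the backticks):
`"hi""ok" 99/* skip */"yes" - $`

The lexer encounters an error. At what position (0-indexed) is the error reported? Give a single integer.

Answer: 29

Derivation:
pos=0: enter STRING mode
pos=0: emit STR "hi" (now at pos=4)
pos=4: enter STRING mode
pos=4: emit STR "ok" (now at pos=8)
pos=9: emit NUM '99' (now at pos=11)
pos=11: enter COMMENT mode (saw '/*')
exit COMMENT mode (now at pos=21)
pos=21: enter STRING mode
pos=21: emit STR "yes" (now at pos=26)
pos=27: emit MINUS '-'
pos=29: ERROR — unrecognized char '$'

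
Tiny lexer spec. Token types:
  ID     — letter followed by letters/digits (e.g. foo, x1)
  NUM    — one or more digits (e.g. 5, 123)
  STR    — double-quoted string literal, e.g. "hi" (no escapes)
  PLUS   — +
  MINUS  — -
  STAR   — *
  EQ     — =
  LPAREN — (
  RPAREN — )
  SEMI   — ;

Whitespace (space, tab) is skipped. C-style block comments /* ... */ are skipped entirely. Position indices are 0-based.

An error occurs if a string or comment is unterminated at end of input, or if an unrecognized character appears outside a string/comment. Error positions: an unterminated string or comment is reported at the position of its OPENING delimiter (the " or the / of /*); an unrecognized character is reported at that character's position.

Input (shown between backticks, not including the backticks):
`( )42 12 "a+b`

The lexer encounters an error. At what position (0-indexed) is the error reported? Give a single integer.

Answer: 9

Derivation:
pos=0: emit LPAREN '('
pos=2: emit RPAREN ')'
pos=3: emit NUM '42' (now at pos=5)
pos=6: emit NUM '12' (now at pos=8)
pos=9: enter STRING mode
pos=9: ERROR — unterminated string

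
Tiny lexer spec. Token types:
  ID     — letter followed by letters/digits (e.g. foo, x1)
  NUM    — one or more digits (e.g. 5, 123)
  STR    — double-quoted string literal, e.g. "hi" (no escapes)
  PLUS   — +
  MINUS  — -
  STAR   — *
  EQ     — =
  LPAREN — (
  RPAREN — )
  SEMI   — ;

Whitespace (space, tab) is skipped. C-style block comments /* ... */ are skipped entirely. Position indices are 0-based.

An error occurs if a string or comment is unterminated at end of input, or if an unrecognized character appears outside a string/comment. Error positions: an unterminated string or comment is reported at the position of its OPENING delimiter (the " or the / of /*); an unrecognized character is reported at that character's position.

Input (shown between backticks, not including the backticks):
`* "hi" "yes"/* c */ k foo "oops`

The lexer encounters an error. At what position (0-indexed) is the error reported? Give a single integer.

Answer: 26

Derivation:
pos=0: emit STAR '*'
pos=2: enter STRING mode
pos=2: emit STR "hi" (now at pos=6)
pos=7: enter STRING mode
pos=7: emit STR "yes" (now at pos=12)
pos=12: enter COMMENT mode (saw '/*')
exit COMMENT mode (now at pos=19)
pos=20: emit ID 'k' (now at pos=21)
pos=22: emit ID 'foo' (now at pos=25)
pos=26: enter STRING mode
pos=26: ERROR — unterminated string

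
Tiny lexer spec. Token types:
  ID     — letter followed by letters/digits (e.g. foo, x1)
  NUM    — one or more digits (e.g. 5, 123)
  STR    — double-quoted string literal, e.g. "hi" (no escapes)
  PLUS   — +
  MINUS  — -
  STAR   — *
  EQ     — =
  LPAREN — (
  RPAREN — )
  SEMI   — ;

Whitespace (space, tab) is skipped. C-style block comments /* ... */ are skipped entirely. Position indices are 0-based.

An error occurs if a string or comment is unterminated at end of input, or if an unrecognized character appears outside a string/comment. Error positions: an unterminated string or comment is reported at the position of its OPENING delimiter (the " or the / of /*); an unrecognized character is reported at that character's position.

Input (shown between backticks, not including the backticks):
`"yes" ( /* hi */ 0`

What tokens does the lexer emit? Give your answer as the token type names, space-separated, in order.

pos=0: enter STRING mode
pos=0: emit STR "yes" (now at pos=5)
pos=6: emit LPAREN '('
pos=8: enter COMMENT mode (saw '/*')
exit COMMENT mode (now at pos=16)
pos=17: emit NUM '0' (now at pos=18)
DONE. 3 tokens: [STR, LPAREN, NUM]

Answer: STR LPAREN NUM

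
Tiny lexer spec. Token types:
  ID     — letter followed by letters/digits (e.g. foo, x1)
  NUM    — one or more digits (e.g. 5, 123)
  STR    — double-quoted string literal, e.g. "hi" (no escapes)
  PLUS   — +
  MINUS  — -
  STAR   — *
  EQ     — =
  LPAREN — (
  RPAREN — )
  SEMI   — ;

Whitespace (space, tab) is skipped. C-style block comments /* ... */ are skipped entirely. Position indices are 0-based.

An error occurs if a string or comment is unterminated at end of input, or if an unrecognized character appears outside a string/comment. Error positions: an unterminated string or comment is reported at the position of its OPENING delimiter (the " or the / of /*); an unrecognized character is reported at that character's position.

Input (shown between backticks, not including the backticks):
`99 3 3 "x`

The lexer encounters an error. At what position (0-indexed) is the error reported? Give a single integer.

Answer: 7

Derivation:
pos=0: emit NUM '99' (now at pos=2)
pos=3: emit NUM '3' (now at pos=4)
pos=5: emit NUM '3' (now at pos=6)
pos=7: enter STRING mode
pos=7: ERROR — unterminated string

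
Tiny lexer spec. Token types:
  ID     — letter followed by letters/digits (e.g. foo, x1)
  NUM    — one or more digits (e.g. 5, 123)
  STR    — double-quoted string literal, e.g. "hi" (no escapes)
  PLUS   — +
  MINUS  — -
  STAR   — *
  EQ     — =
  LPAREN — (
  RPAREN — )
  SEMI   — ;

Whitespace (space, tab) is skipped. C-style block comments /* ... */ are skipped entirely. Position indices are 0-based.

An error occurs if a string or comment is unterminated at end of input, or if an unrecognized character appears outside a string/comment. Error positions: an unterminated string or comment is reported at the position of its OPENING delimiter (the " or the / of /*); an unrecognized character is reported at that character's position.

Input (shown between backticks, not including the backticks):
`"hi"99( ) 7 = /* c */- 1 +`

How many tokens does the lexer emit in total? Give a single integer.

pos=0: enter STRING mode
pos=0: emit STR "hi" (now at pos=4)
pos=4: emit NUM '99' (now at pos=6)
pos=6: emit LPAREN '('
pos=8: emit RPAREN ')'
pos=10: emit NUM '7' (now at pos=11)
pos=12: emit EQ '='
pos=14: enter COMMENT mode (saw '/*')
exit COMMENT mode (now at pos=21)
pos=21: emit MINUS '-'
pos=23: emit NUM '1' (now at pos=24)
pos=25: emit PLUS '+'
DONE. 9 tokens: [STR, NUM, LPAREN, RPAREN, NUM, EQ, MINUS, NUM, PLUS]

Answer: 9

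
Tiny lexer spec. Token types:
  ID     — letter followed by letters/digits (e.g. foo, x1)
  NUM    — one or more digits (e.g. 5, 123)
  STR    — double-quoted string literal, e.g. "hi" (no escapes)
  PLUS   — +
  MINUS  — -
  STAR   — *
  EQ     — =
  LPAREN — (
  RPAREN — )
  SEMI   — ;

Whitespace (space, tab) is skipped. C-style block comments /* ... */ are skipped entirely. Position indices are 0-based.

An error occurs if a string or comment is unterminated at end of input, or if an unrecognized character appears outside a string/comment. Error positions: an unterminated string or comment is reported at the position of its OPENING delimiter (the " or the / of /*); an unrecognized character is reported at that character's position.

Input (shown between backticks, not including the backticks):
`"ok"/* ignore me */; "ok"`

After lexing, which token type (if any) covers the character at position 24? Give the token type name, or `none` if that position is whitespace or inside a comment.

Answer: STR

Derivation:
pos=0: enter STRING mode
pos=0: emit STR "ok" (now at pos=4)
pos=4: enter COMMENT mode (saw '/*')
exit COMMENT mode (now at pos=19)
pos=19: emit SEMI ';'
pos=21: enter STRING mode
pos=21: emit STR "ok" (now at pos=25)
DONE. 3 tokens: [STR, SEMI, STR]
Position 24: char is '"' -> STR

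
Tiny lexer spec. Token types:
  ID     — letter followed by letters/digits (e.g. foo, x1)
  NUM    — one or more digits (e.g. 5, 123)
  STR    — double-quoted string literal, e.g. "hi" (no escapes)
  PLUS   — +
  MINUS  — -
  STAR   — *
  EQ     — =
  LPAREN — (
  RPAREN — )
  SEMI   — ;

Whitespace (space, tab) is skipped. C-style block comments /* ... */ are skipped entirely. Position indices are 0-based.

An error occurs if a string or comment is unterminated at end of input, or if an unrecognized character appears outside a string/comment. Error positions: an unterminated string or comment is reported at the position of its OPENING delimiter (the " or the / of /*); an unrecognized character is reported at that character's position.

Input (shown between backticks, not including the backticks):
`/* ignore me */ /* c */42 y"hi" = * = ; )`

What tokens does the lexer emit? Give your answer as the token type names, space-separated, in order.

Answer: NUM ID STR EQ STAR EQ SEMI RPAREN

Derivation:
pos=0: enter COMMENT mode (saw '/*')
exit COMMENT mode (now at pos=15)
pos=16: enter COMMENT mode (saw '/*')
exit COMMENT mode (now at pos=23)
pos=23: emit NUM '42' (now at pos=25)
pos=26: emit ID 'y' (now at pos=27)
pos=27: enter STRING mode
pos=27: emit STR "hi" (now at pos=31)
pos=32: emit EQ '='
pos=34: emit STAR '*'
pos=36: emit EQ '='
pos=38: emit SEMI ';'
pos=40: emit RPAREN ')'
DONE. 8 tokens: [NUM, ID, STR, EQ, STAR, EQ, SEMI, RPAREN]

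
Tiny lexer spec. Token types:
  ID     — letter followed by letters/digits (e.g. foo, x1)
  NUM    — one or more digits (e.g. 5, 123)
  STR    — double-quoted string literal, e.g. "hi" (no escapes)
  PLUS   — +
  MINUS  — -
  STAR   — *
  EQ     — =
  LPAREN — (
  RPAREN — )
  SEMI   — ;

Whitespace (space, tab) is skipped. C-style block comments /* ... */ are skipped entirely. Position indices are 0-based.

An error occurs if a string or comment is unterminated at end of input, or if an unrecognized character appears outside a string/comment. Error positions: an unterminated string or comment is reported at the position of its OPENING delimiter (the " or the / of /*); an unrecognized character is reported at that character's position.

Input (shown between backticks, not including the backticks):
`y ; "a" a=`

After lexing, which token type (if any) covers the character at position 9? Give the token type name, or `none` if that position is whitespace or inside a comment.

pos=0: emit ID 'y' (now at pos=1)
pos=2: emit SEMI ';'
pos=4: enter STRING mode
pos=4: emit STR "a" (now at pos=7)
pos=8: emit ID 'a' (now at pos=9)
pos=9: emit EQ '='
DONE. 5 tokens: [ID, SEMI, STR, ID, EQ]
Position 9: char is '=' -> EQ

Answer: EQ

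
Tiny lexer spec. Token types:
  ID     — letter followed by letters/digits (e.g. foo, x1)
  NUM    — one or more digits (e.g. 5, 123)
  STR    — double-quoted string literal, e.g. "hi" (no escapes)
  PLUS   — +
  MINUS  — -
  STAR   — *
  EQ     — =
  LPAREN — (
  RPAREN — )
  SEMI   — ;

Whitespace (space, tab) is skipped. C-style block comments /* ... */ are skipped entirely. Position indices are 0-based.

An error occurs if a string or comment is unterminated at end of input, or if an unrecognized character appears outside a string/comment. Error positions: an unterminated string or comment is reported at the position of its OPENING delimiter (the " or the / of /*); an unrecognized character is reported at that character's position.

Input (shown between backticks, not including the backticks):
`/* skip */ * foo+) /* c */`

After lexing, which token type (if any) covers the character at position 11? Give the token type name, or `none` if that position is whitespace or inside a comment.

pos=0: enter COMMENT mode (saw '/*')
exit COMMENT mode (now at pos=10)
pos=11: emit STAR '*'
pos=13: emit ID 'foo' (now at pos=16)
pos=16: emit PLUS '+'
pos=17: emit RPAREN ')'
pos=19: enter COMMENT mode (saw '/*')
exit COMMENT mode (now at pos=26)
DONE. 4 tokens: [STAR, ID, PLUS, RPAREN]
Position 11: char is '*' -> STAR

Answer: STAR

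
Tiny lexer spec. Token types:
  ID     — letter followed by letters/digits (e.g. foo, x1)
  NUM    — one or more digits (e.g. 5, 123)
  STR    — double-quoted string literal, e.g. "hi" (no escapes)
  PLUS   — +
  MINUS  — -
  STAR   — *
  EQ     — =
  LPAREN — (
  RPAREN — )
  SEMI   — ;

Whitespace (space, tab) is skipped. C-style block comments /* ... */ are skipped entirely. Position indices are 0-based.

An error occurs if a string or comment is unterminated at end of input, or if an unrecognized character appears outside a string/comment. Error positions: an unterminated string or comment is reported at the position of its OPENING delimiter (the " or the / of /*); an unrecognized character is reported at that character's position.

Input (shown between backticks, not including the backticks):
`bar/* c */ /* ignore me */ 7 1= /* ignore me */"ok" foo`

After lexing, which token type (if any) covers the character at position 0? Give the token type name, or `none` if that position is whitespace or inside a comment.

Answer: ID

Derivation:
pos=0: emit ID 'bar' (now at pos=3)
pos=3: enter COMMENT mode (saw '/*')
exit COMMENT mode (now at pos=10)
pos=11: enter COMMENT mode (saw '/*')
exit COMMENT mode (now at pos=26)
pos=27: emit NUM '7' (now at pos=28)
pos=29: emit NUM '1' (now at pos=30)
pos=30: emit EQ '='
pos=32: enter COMMENT mode (saw '/*')
exit COMMENT mode (now at pos=47)
pos=47: enter STRING mode
pos=47: emit STR "ok" (now at pos=51)
pos=52: emit ID 'foo' (now at pos=55)
DONE. 6 tokens: [ID, NUM, NUM, EQ, STR, ID]
Position 0: char is 'b' -> ID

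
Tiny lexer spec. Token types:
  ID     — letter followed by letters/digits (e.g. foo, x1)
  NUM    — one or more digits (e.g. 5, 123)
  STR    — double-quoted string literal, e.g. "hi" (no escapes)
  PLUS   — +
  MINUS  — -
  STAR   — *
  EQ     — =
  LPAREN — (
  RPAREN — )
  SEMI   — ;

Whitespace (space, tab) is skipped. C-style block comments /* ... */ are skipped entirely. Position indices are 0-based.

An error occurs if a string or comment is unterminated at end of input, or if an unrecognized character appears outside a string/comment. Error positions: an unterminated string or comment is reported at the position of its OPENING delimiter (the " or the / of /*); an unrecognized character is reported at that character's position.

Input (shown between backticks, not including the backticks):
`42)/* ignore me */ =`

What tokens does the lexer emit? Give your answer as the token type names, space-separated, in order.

Answer: NUM RPAREN EQ

Derivation:
pos=0: emit NUM '42' (now at pos=2)
pos=2: emit RPAREN ')'
pos=3: enter COMMENT mode (saw '/*')
exit COMMENT mode (now at pos=18)
pos=19: emit EQ '='
DONE. 3 tokens: [NUM, RPAREN, EQ]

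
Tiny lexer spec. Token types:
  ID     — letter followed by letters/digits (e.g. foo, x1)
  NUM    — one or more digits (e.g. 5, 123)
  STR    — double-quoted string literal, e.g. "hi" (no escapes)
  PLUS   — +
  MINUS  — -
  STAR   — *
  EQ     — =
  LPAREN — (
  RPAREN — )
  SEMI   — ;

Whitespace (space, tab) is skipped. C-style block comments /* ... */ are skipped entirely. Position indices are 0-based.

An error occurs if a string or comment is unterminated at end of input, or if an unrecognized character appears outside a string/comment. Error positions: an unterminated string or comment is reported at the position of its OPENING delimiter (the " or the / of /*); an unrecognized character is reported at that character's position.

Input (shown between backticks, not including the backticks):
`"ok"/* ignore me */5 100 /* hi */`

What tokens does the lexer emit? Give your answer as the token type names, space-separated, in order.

Answer: STR NUM NUM

Derivation:
pos=0: enter STRING mode
pos=0: emit STR "ok" (now at pos=4)
pos=4: enter COMMENT mode (saw '/*')
exit COMMENT mode (now at pos=19)
pos=19: emit NUM '5' (now at pos=20)
pos=21: emit NUM '100' (now at pos=24)
pos=25: enter COMMENT mode (saw '/*')
exit COMMENT mode (now at pos=33)
DONE. 3 tokens: [STR, NUM, NUM]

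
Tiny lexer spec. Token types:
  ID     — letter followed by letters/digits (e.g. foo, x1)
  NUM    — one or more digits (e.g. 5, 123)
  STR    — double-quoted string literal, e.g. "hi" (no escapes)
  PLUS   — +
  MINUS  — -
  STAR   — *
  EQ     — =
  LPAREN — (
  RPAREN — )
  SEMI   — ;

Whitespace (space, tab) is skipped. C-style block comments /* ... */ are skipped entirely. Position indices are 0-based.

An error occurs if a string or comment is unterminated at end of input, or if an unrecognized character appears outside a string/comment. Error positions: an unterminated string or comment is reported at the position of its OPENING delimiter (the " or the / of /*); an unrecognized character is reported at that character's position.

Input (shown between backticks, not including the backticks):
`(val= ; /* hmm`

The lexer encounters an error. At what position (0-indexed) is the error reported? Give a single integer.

pos=0: emit LPAREN '('
pos=1: emit ID 'val' (now at pos=4)
pos=4: emit EQ '='
pos=6: emit SEMI ';'
pos=8: enter COMMENT mode (saw '/*')
pos=8: ERROR — unterminated comment (reached EOF)

Answer: 8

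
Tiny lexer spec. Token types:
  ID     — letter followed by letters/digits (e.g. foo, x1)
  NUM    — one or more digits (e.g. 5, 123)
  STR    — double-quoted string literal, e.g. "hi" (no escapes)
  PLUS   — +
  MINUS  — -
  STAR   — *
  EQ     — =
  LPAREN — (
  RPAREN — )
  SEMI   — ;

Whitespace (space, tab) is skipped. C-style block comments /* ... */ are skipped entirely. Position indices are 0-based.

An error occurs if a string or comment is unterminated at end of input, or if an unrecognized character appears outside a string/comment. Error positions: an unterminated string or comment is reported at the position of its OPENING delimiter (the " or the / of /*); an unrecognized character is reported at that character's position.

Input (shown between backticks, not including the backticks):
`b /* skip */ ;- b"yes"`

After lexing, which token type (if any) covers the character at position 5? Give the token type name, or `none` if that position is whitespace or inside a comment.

pos=0: emit ID 'b' (now at pos=1)
pos=2: enter COMMENT mode (saw '/*')
exit COMMENT mode (now at pos=12)
pos=13: emit SEMI ';'
pos=14: emit MINUS '-'
pos=16: emit ID 'b' (now at pos=17)
pos=17: enter STRING mode
pos=17: emit STR "yes" (now at pos=22)
DONE. 5 tokens: [ID, SEMI, MINUS, ID, STR]
Position 5: char is 's' -> none

Answer: none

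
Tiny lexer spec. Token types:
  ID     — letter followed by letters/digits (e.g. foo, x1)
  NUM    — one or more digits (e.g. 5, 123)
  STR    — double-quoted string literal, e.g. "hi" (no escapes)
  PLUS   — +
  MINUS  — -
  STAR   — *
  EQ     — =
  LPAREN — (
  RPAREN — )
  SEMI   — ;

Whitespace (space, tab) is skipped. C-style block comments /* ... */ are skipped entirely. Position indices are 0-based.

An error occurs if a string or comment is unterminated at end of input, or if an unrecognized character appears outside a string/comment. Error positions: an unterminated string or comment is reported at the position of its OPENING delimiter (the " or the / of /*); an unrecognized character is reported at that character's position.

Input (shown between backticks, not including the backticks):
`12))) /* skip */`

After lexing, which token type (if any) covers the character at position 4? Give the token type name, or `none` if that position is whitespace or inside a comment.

pos=0: emit NUM '12' (now at pos=2)
pos=2: emit RPAREN ')'
pos=3: emit RPAREN ')'
pos=4: emit RPAREN ')'
pos=6: enter COMMENT mode (saw '/*')
exit COMMENT mode (now at pos=16)
DONE. 4 tokens: [NUM, RPAREN, RPAREN, RPAREN]
Position 4: char is ')' -> RPAREN

Answer: RPAREN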